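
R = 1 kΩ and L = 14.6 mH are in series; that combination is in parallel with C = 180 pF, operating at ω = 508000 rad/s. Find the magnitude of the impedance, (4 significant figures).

X_L = ωL = 7417 Ω
X_C = 1/(ωC) = 10940 Ω
Branch 1 (R+jX_L): Z₁ = 1000 + j7417 Ω, |Z₁| = 7484 Ω
Branch 2 (−jX_C): Z₂ = −j10940 Ω
Parallel: Z = Z₁Z₂/(Z₁+Z₂), |Z| = 22370 Ω, ∠Z = 66.46°

22370 Ω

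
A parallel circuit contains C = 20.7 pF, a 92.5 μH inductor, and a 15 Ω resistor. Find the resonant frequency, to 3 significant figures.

ω₀ = 1/√(LC) = 1/√(9.25e-05 × 2.07e-11) = 2.285e+07 rad/s
f₀ = ω₀/(2π) = 3.64 MHz

3.64 MHz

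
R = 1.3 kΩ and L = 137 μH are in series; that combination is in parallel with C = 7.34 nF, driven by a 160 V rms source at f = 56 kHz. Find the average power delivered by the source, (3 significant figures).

ω = 2πf = 351900 rad/s
X_L = ωL = 48.2 Ω
X_C = 1/(ωC) = 387 Ω
Branch 1 (R+jX_L): Z₁ = 1300 + j48.2 Ω, |Z₁| = 1300 Ω
Branch 2 (−jX_C): Z₂ = −j387 Ω
Parallel: Z = Z₁Z₂/(Z₁+Z₂), |Z| = 375 Ω, ∠Z = -73.3°
I = V/|Z| = 427 mA
P = VI cos φ = 160 × 0.427 × cos(-73.3°) = 19.7 W

19.7 W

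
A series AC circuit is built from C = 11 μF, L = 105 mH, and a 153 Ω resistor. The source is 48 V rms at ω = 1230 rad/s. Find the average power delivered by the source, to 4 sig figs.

X_L = ωL = 129.2 Ω
X_C = 1/(ωC) = 73.91 Ω
Net reactance X = X_L − X_C = 55.24 Ω
Z = 153.0 + j55.24 Ω
|Z| = √(153.0² + 55.24²) = 162.7 Ω
∠Z = arctan(55.24/153.0) = 19.85°
I = V/|Z| = 295.1 mA
P = VI cos φ = 48 × 0.2951 × cos(19.85°) = 13.32 W

13.32 W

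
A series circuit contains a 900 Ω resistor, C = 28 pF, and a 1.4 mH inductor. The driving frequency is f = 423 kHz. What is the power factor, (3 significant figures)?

0.0922

ω = 2πf = 2.658e+06 rad/s
X_L = ωL = 3720 Ω
X_C = 1/(ωC) = 13400 Ω
Net reactance X = X_L − X_C = -9720 Ω
Z = 900 − j9720 Ω
|Z| = √(900² + 9720²) = 9760 Ω
∠Z = arctan(-9720/900) = -84.7°
cos φ = cos(-84.7°) = 0.0922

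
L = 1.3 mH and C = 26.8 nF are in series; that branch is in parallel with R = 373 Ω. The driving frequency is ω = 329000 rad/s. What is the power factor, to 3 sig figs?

X_L = ωL = 428 Ω
X_C = 1/(ωC) = 113 Ω
Branch 1: Z₁ = R = 373 Ω
Branch 2 (series LC): Z₂ = j(X_L − X_C) = j314 Ω
Parallel: Z = Z₁Z₂/(Z₁+Z₂), |Z| = 240 Ω, ∠Z = 49.9°
cos φ = cos(49.9°) = 0.644

0.644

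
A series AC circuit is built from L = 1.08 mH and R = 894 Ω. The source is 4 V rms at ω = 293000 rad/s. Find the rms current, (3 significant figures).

X_L = ωL = 316 Ω
Z = 894 + j316 Ω
|Z| = √(894² + 316²) = 948 Ω
I = V/|Z| = 4/948 = 4.22 mA

4.22 mA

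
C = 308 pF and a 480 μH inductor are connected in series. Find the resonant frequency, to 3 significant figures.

ω₀ = 1/√(LC) = 1/√(0.00048 × 3.08e-10) = 2.601e+06 rad/s
f₀ = ω₀/(2π) = 414 kHz

414 kHz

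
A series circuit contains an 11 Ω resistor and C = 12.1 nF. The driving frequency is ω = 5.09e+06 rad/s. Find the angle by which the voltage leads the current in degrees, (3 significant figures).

-55.9°

X_C = 1/(ωC) = 16.2 Ω
Z = 11.0 − j16.2 Ω
|Z| = √(11.0² + 16.2²) = 19.6 Ω
∠Z = arctan(-16.2/11.0) = -55.9°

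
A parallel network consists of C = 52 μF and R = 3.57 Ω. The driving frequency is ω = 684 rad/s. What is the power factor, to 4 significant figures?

X_C = 1/(ωC) = 28.12 Ω
Parallel: admittances add. Y = 1/R + jωC
Y = (0.2801 + j0.03557) S
|Y| = 0.2824 S → |Z| = 1/|Y| = 3.542 Ω, ∠Z = −∠Y = -7.237°
cos φ = cos(-7.237°) = 0.9920

0.9920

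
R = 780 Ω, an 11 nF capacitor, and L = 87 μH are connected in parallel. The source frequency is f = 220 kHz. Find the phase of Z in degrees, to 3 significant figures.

-79.5°

ω = 2πf = 1.382e+06 rad/s
X_L = ωL = 120 Ω
X_C = 1/(ωC) = 65.8 Ω
Parallel: admittances add. Y = 1/R + 1/(jωL) + jωC
Y = (0.00128 + j0.00689) S
|Y| = 0.00701 S → |Z| = 1/|Y| = 143 Ω, ∠Z = −∠Y = -79.5°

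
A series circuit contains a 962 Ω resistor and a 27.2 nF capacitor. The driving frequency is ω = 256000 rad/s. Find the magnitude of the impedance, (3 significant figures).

X_C = 1/(ωC) = 144 Ω
Z = 962 − j144 Ω
|Z| = √(962² + 144²) = 973 Ω

973 Ω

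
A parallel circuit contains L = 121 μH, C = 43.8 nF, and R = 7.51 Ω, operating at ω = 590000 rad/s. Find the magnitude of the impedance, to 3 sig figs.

7.48 Ω

X_L = ωL = 71.4 Ω
X_C = 1/(ωC) = 38.7 Ω
Parallel: admittances add. Y = 1/R + 1/(jωL) + jωC
Y = (0.133 + j0.0118) S
|Y| = 0.134 S → |Z| = 1/|Y| = 7.48 Ω, ∠Z = −∠Y = -5.08°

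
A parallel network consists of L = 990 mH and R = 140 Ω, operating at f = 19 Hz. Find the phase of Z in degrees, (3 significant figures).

ω = 2πf = 119.4 rad/s
X_L = ωL = 118 Ω
Parallel: admittances add. Y = 1/R + 1/(jωL)
Y = (0.00714 − j0.00846) S
|Y| = 0.0111 S → |Z| = 1/|Y| = 90.3 Ω, ∠Z = −∠Y = 49.8°

49.8°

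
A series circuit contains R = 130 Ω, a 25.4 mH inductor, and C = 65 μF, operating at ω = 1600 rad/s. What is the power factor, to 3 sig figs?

X_L = ωL = 40.6 Ω
X_C = 1/(ωC) = 9.62 Ω
Net reactance X = X_L − X_C = 31.0 Ω
Z = 130 + j31.0 Ω
|Z| = √(130² + 31.0²) = 134 Ω
∠Z = arctan(31.0/130) = 13.4°
cos φ = cos(13.4°) = 0.973

0.973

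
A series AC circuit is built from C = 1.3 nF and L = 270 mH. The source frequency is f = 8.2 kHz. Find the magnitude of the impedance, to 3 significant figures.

ω = 2πf = 51520 rad/s
X_L = ωL = 13900 Ω
X_C = 1/(ωC) = 14900 Ω
Net reactance X = X_L − X_C = -1020 Ω
Z = − j1020 Ω
|Z| = √(0² + 1020²) = 1020 Ω

1020 Ω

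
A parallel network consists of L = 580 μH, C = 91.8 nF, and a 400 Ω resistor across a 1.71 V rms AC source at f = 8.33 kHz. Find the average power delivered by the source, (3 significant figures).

ω = 2πf = 52340 rad/s
X_L = ωL = 30.4 Ω
X_C = 1/(ωC) = 208 Ω
Parallel: admittances add. Y = 1/R + 1/(jωL) + jωC
Y = (0.00250 − j0.0281) S
|Y| = 0.0282 S → |Z| = 1/|Y| = 35.4 Ω, ∠Z = −∠Y = 84.9°
I = V/|Z| = 48.3 mA
P = VI cos φ = 1.71 × 0.0483 × cos(84.9°) = 7.31 mW

7.31 mW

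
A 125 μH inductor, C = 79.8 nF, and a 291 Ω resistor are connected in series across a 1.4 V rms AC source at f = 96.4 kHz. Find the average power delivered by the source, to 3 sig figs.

6.50 mW

ω = 2πf = 605700 rad/s
X_L = ωL = 75.7 Ω
X_C = 1/(ωC) = 20.7 Ω
Net reactance X = X_L − X_C = 55.0 Ω
Z = 291 + j55.0 Ω
|Z| = √(291² + 55.0²) = 296 Ω
∠Z = arctan(55.0/291) = 10.7°
I = V/|Z| = 4.73 mA
P = VI cos φ = 1.4 × 0.00473 × cos(10.7°) = 6.50 mW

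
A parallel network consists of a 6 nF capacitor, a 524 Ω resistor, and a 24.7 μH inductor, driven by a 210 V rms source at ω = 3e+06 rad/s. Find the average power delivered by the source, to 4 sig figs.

X_L = ωL = 74.10 Ω
X_C = 1/(ωC) = 55.56 Ω
Parallel: admittances add. Y = 1/R + 1/(jωL) + jωC
Y = (0.001908 + j0.004505) S
|Y| = 0.004892 S → |Z| = 1/|Y| = 204.4 Ω, ∠Z = −∠Y = -67.04°
I = V/|Z| = 1.027 A
P = VI cos φ = 210 × 1.027 × cos(-67.04°) = 84.16 W

84.16 W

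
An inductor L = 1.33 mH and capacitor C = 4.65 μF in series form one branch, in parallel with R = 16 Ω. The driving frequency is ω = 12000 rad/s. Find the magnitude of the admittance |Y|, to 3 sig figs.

X_L = ωL = 16.0 Ω
X_C = 1/(ωC) = 17.9 Ω
Branch 1: Z₁ = R = 16.0 Ω
Branch 2 (series LC): Z₂ = j(X_L − X_C) = −j1.96 Ω
Parallel: Z = Z₁Z₂/(Z₁+Z₂), |Z| = 1.95 Ω, ∠Z = -83.0°
|Y| = 1/|Z| = 514 mS

514 mS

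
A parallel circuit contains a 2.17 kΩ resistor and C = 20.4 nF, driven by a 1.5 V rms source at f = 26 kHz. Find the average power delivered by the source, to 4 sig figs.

ω = 2πf = 163400 rad/s
X_C = 1/(ωC) = 300.1 Ω
Parallel: admittances add. Y = 1/R + jωC
Y = (0.0004608 + j0.003333) S
|Y| = 0.003364 S → |Z| = 1/|Y| = 297.2 Ω, ∠Z = −∠Y = -82.13°
I = V/|Z| = 5.046 mA
P = VI cos φ = 1.5 × 0.005046 × cos(-82.13°) = 1.037 mW

1.037 mW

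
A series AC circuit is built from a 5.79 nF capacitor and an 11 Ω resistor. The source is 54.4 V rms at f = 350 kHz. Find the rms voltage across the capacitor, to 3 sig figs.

53.9 V

ω = 2πf = 2.199e+06 rad/s
X_C = 1/(ωC) = 78.5 Ω
Z = 11.0 − j78.5 Ω
|Z| = √(11.0² + 78.5²) = 79.3 Ω
I = V/|Z| = 686 mA
V_C = I·|Z_C| = 0.686 × 78.5 = 53.9 V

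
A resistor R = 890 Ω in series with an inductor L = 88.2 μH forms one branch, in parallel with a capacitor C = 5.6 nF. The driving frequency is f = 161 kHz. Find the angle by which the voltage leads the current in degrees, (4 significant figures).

-78.67°

ω = 2πf = 1.012e+06 rad/s
X_L = ωL = 89.22 Ω
X_C = 1/(ωC) = 176.5 Ω
Branch 1 (R+jX_L): Z₁ = 890.0 + j89.22 Ω, |Z₁| = 894.5 Ω
Branch 2 (−jX_C): Z₂ = −j176.5 Ω
Parallel: Z = Z₁Z₂/(Z₁+Z₂), |Z| = 176.6 Ω, ∠Z = -78.67°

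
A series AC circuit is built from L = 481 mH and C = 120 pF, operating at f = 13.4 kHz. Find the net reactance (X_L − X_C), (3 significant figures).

ω = 2πf = 84190 rad/s
X_L = ωL = 40500 Ω
X_C = 1/(ωC) = 99000 Ω
X = 40500 − 99000 = -58500 Ω

-58500 Ω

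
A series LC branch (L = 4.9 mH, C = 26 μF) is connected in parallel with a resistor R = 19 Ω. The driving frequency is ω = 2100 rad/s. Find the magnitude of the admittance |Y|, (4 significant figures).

X_L = ωL = 10.29 Ω
X_C = 1/(ωC) = 18.32 Ω
Branch 1: Z₁ = R = 19.00 Ω
Branch 2 (series LC): Z₂ = j(X_L − X_C) = −j8.025 Ω
Parallel: Z = Z₁Z₂/(Z₁+Z₂), |Z| = 7.393 Ω, ∠Z = -67.10°
|Y| = 1/|Z| = 135.3 mS

135.3 mS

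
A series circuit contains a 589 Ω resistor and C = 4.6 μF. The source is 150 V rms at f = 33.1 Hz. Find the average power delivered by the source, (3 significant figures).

9.21 W

ω = 2πf = 208.0 rad/s
X_C = 1/(ωC) = 1050 Ω
Z = 589 − j1050 Ω
|Z| = √(589² + 1050²) = 1200 Ω
∠Z = arctan(-1050/589) = -60.6°
I = V/|Z| = 125 mA
P = VI cos φ = 150 × 0.125 × cos(-60.6°) = 9.21 W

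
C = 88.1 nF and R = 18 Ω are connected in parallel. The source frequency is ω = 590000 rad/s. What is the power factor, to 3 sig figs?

0.730

X_C = 1/(ωC) = 19.2 Ω
Parallel: admittances add. Y = 1/R + jωC
Y = (0.0556 + j0.0520) S
|Y| = 0.0761 S → |Z| = 1/|Y| = 13.1 Ω, ∠Z = −∠Y = -43.1°
cos φ = cos(-43.1°) = 0.730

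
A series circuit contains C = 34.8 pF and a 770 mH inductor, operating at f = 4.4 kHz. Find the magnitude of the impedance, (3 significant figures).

ω = 2πf = 27650 rad/s
X_L = ωL = 21300 Ω
X_C = 1/(ωC) = 1.04e+06 Ω
Net reactance X = X_L − X_C = -1.02e+06 Ω
Z = − j1.02e+06 Ω
|Z| = √(0² + 1.02e+06²) = 1.02e+06 Ω

1.02e+06 Ω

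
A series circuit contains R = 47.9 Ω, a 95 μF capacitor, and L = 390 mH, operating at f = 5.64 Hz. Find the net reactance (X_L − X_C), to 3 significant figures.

ω = 2πf = 35.44 rad/s
X_L = ωL = 13.8 Ω
X_C = 1/(ωC) = 297 Ω
X = 13.8 − 297 = -283 Ω

-283 Ω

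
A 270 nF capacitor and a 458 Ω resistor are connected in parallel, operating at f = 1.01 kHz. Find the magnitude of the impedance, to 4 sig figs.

ω = 2πf = 6346 rad/s
X_C = 1/(ωC) = 583.6 Ω
Parallel: admittances add. Y = 1/R + jωC
Y = (0.002183 + j0.001713) S
|Y| = 0.002775 S → |Z| = 1/|Y| = 360.3 Ω, ∠Z = −∠Y = -38.12°

360.3 Ω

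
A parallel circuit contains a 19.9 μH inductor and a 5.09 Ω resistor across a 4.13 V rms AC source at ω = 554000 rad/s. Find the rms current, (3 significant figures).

894 mA

X_L = ωL = 11.0 Ω
Parallel: admittances add. Y = 1/R + 1/(jωL)
Y = (0.196 − j0.0907) S
|Y| = 0.216 S → |Z| = 1/|Y| = 4.62 Ω, ∠Z = −∠Y = 24.8°
I = V/|Z| = 4.13/4.62 = 894 mA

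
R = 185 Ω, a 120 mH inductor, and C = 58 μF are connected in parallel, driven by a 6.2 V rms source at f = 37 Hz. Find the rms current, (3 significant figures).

143 mA

ω = 2πf = 232.5 rad/s
X_L = ωL = 27.9 Ω
X_C = 1/(ωC) = 74.2 Ω
Parallel: admittances add. Y = 1/R + 1/(jωL) + jωC
Y = (0.00541 − j0.0224) S
|Y| = 0.0230 S → |Z| = 1/|Y| = 43.5 Ω, ∠Z = −∠Y = 76.4°
I = V/|Z| = 6.2/43.5 = 143 mA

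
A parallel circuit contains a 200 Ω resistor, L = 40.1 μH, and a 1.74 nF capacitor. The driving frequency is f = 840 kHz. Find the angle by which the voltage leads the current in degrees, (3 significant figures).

ω = 2πf = 5.278e+06 rad/s
X_L = ωL = 212 Ω
X_C = 1/(ωC) = 109 Ω
Parallel: admittances add. Y = 1/R + 1/(jωL) + jωC
Y = (0.00500 + j0.00446) S
|Y| = 0.00670 S → |Z| = 1/|Y| = 149 Ω, ∠Z = −∠Y = -41.7°

-41.7°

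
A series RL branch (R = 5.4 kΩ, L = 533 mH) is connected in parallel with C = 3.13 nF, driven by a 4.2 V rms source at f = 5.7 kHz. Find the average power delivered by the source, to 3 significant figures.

ω = 2πf = 35810 rad/s
X_L = ωL = 19100 Ω
X_C = 1/(ωC) = 8920 Ω
Branch 1 (R+jX_L): Z₁ = 5400 + j19100 Ω, |Z₁| = 19800 Ω
Branch 2 (−jX_C): Z₂ = −j8920 Ω
Parallel: Z = Z₁Z₂/(Z₁+Z₂), |Z| = 15400 Ω, ∠Z = -77.8°
I = V/|Z| = 273 μA
P = VI cos φ = 4.2 × 0.000273 × cos(-77.8°) = 242 μW

242 μW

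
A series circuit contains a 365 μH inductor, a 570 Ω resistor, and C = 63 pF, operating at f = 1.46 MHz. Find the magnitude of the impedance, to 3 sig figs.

1720 Ω

ω = 2πf = 9.173e+06 rad/s
X_L = ωL = 3350 Ω
X_C = 1/(ωC) = 1730 Ω
Net reactance X = X_L − X_C = 1620 Ω
Z = 570 + j1620 Ω
|Z| = √(570² + 1620²) = 1720 Ω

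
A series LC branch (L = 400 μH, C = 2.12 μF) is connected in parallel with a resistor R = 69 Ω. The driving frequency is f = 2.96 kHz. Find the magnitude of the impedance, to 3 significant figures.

ω = 2πf = 18600 rad/s
X_L = ωL = 7.44 Ω
X_C = 1/(ωC) = 25.4 Ω
Branch 1: Z₁ = R = 69.0 Ω
Branch 2 (series LC): Z₂ = j(X_L − X_C) = −j17.9 Ω
Parallel: Z = Z₁Z₂/(Z₁+Z₂), |Z| = 17.3 Ω, ∠Z = -75.4°

17.3 Ω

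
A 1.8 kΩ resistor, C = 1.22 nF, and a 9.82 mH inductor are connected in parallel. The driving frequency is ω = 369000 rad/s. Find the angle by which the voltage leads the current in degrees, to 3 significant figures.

-17.4°

X_L = ωL = 3620 Ω
X_C = 1/(ωC) = 2220 Ω
Parallel: admittances add. Y = 1/R + 1/(jωL) + jωC
Y = (0.000556 + j0.000174) S
|Y| = 0.000582 S → |Z| = 1/|Y| = 1720 Ω, ∠Z = −∠Y = -17.4°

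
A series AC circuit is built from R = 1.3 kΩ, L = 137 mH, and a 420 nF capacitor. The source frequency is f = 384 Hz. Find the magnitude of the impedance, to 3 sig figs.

1460 Ω

ω = 2πf = 2413 rad/s
X_L = ωL = 331 Ω
X_C = 1/(ωC) = 987 Ω
Net reactance X = X_L − X_C = -656 Ω
Z = 1300 − j656 Ω
|Z| = √(1300² + 656²) = 1460 Ω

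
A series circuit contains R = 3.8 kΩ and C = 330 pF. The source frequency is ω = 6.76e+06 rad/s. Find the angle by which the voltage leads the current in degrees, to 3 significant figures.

-6.73°

X_C = 1/(ωC) = 448 Ω
Z = 3800 − j448 Ω
|Z| = √(3800² + 448²) = 3830 Ω
∠Z = arctan(-448/3800) = -6.73°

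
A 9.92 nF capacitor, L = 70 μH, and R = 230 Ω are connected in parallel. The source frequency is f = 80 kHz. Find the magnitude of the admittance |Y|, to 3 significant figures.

ω = 2πf = 502700 rad/s
X_L = ωL = 35.2 Ω
X_C = 1/(ωC) = 201 Ω
Parallel: admittances add. Y = 1/R + 1/(jωL) + jωC
Y = (0.00435 − j0.0234) S
|Y| = 0.0238 S → |Z| = 1/|Y| = 42.0 Ω, ∠Z = −∠Y = 79.5°

23.8 mS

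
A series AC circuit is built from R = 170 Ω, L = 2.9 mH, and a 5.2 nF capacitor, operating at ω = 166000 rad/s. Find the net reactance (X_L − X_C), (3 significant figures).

-677 Ω

X_L = ωL = 481 Ω
X_C = 1/(ωC) = 1160 Ω
X = 481 − 1160 = -677 Ω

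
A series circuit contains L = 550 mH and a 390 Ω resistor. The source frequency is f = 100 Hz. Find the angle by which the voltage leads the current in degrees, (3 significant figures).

ω = 2πf = 628.3 rad/s
X_L = ωL = 346 Ω
Z = 390 + j346 Ω
|Z| = √(390² + 346²) = 521 Ω
∠Z = arctan(346/390) = 41.5°

41.5°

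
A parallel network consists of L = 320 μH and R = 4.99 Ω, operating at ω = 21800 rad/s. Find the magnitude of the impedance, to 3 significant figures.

X_L = ωL = 6.98 Ω
Parallel: admittances add. Y = 1/R + 1/(jωL)
Y = (0.200 − j0.143) S
|Y| = 0.246 S → |Z| = 1/|Y| = 4.06 Ω, ∠Z = −∠Y = 35.6°

4.06 Ω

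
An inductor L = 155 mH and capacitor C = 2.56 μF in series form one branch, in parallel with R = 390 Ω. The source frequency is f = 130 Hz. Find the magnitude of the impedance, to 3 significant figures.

ω = 2πf = 816.8 rad/s
X_L = ωL = 127 Ω
X_C = 1/(ωC) = 478 Ω
Branch 1: Z₁ = R = 390 Ω
Branch 2 (series LC): Z₂ = j(X_L − X_C) = −j352 Ω
Parallel: Z = Z₁Z₂/(Z₁+Z₂), |Z| = 261 Ω, ∠Z = -48.0°

261 Ω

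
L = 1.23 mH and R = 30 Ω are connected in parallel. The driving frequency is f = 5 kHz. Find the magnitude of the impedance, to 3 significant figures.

23.7 Ω

ω = 2πf = 31420 rad/s
X_L = ωL = 38.6 Ω
Parallel: admittances add. Y = 1/R + 1/(jωL)
Y = (0.0333 − j0.0259) S
|Y| = 0.0422 S → |Z| = 1/|Y| = 23.7 Ω, ∠Z = −∠Y = 37.8°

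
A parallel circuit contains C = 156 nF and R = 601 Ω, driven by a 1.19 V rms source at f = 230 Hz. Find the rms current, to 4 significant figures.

1.998 mA

ω = 2πf = 1445 rad/s
X_C = 1/(ωC) = 4436 Ω
Parallel: admittances add. Y = 1/R + jωC
Y = (0.001664 + j0.0002254) S
|Y| = 0.001679 S → |Z| = 1/|Y| = 595.6 Ω, ∠Z = −∠Y = -7.716°
I = V/|Z| = 1.19/595.6 = 1.998 mA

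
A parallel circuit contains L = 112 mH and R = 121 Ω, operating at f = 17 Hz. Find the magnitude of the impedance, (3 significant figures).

11.9 Ω

ω = 2πf = 106.8 rad/s
X_L = ωL = 12.0 Ω
Parallel: admittances add. Y = 1/R + 1/(jωL)
Y = (0.00826 − j0.0836) S
|Y| = 0.0840 S → |Z| = 1/|Y| = 11.9 Ω, ∠Z = −∠Y = 84.4°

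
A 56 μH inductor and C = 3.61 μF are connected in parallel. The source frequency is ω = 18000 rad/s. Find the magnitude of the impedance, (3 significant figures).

X_L = ωL = 1.01 Ω
X_C = 1/(ωC) = 15.4 Ω
Parallel: admittances add. Y = 1/(jωL) + jωC
Y = (0 − j0.927) S
|Y| = 0.927 S → |Z| = 1/|Y| = 1.08 Ω, ∠Z = −∠Y = 90.0°

1.08 Ω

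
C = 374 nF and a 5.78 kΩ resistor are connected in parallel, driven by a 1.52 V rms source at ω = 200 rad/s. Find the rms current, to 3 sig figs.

287 μA

X_C = 1/(ωC) = 13400 Ω
Parallel: admittances add. Y = 1/R + jωC
Y = (0.000173 + j7.48e-05) S
|Y| = 0.000188 S → |Z| = 1/|Y| = 5310 Ω, ∠Z = −∠Y = -23.4°
I = V/|Z| = 1.52/5310 = 287 μA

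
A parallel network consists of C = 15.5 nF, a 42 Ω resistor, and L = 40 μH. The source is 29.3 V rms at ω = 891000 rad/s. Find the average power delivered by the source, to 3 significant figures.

20.4 W

X_L = ωL = 35.6 Ω
X_C = 1/(ωC) = 72.4 Ω
Parallel: admittances add. Y = 1/R + 1/(jωL) + jωC
Y = (0.0238 − j0.0142) S
|Y| = 0.0277 S → |Z| = 1/|Y| = 36.0 Ω, ∠Z = −∠Y = 30.9°
I = V/|Z| = 813 mA
P = VI cos φ = 29.3 × 0.813 × cos(30.9°) = 20.4 W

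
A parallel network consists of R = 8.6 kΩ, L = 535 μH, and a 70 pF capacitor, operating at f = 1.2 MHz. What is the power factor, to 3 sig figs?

0.384

ω = 2πf = 7.54e+06 rad/s
X_L = ωL = 4030 Ω
X_C = 1/(ωC) = 1890 Ω
Parallel: admittances add. Y = 1/R + 1/(jωL) + jωC
Y = (0.000116 + j0.000280) S
|Y| = 0.000303 S → |Z| = 1/|Y| = 3300 Ω, ∠Z = −∠Y = -67.4°
cos φ = cos(-67.4°) = 0.384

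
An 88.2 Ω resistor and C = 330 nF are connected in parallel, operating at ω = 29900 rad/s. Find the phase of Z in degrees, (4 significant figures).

-41.03°

X_C = 1/(ωC) = 101.3 Ω
Parallel: admittances add. Y = 1/R + jωC
Y = (0.01134 + j0.009867) S
|Y| = 0.01503 S → |Z| = 1/|Y| = 66.53 Ω, ∠Z = −∠Y = -41.03°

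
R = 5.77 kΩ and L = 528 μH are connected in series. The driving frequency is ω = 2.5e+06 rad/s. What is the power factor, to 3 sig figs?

0.975

X_L = ωL = 1320 Ω
Z = 5770 + j1320 Ω
|Z| = √(5770² + 1320²) = 5920 Ω
∠Z = arctan(1320/5770) = 12.9°
cos φ = cos(12.9°) = 0.975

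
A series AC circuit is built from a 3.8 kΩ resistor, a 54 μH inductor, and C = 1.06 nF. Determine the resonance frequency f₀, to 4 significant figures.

ω₀ = 1/√(LC) = 1/√(5.4e-05 × 1.06e-09) = 4.18e+06 rad/s
f₀ = ω₀/(2π) = 665.2 kHz

665.2 kHz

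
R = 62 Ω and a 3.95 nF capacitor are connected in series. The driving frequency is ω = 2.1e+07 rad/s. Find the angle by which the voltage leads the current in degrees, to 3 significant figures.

X_C = 1/(ωC) = 12.1 Ω
Z = 62.0 − j12.1 Ω
|Z| = √(62.0² + 12.1²) = 63.2 Ω
∠Z = arctan(-12.1/62.0) = -11.0°

-11.0°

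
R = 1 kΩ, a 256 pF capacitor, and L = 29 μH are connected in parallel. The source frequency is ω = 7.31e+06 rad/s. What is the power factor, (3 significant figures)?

X_L = ωL = 212 Ω
X_C = 1/(ωC) = 534 Ω
Parallel: admittances add. Y = 1/R + 1/(jωL) + jωC
Y = (0.00100 − j0.00285) S
|Y| = 0.00302 S → |Z| = 1/|Y| = 332 Ω, ∠Z = −∠Y = 70.6°
cos φ = cos(70.6°) = 0.332

0.332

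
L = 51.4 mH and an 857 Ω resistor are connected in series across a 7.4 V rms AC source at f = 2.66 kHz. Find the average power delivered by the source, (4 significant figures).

31.87 mW

ω = 2πf = 16710 rad/s
X_L = ωL = 859.1 Ω
Z = 857.0 + j859.1 Ω
|Z| = √(857.0² + 859.1²) = 1213 Ω
∠Z = arctan(859.1/857.0) = 45.07°
I = V/|Z| = 6.098 mA
P = VI cos φ = 7.4 × 0.006098 × cos(45.07°) = 31.87 mW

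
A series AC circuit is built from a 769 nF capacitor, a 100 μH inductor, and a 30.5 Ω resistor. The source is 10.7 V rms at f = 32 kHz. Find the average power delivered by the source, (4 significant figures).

ω = 2πf = 201100 rad/s
X_L = ωL = 20.11 Ω
X_C = 1/(ωC) = 6.468 Ω
Net reactance X = X_L − X_C = 13.64 Ω
Z = 30.50 + j13.64 Ω
|Z| = √(30.50² + 13.64²) = 33.41 Ω
∠Z = arctan(13.64/30.50) = 24.09°
I = V/|Z| = 320.3 mA
P = VI cos φ = 10.7 × 0.3203 × cos(24.09°) = 3.128 W

3.128 W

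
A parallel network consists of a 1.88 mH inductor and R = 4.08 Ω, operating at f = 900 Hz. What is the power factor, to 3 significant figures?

0.934

ω = 2πf = 5655 rad/s
X_L = ωL = 10.6 Ω
Parallel: admittances add. Y = 1/R + 1/(jωL)
Y = (0.245 − j0.0941) S
|Y| = 0.263 S → |Z| = 1/|Y| = 3.81 Ω, ∠Z = −∠Y = 21.0°
cos φ = cos(21.0°) = 0.934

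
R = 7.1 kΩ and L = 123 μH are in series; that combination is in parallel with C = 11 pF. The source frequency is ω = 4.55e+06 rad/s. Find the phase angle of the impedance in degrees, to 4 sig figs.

X_L = ωL = 559.7 Ω
X_C = 1/(ωC) = 19980 Ω
Branch 1 (R+jX_L): Z₁ = 7100 + j559.7 Ω, |Z₁| = 7122 Ω
Branch 2 (−jX_C): Z₂ = −j19980 Ω
Parallel: Z = Z₁Z₂/(Z₁+Z₂), |Z| = 6882 Ω, ∠Z = -15.58°

-15.58°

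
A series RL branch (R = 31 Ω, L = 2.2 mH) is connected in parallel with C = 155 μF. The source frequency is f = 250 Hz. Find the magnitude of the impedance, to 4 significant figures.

ω = 2πf = 1571 rad/s
X_L = ωL = 3.456 Ω
X_C = 1/(ωC) = 4.107 Ω
Branch 1 (R+jX_L): Z₁ = 31.00 + j3.456 Ω, |Z₁| = 31.19 Ω
Branch 2 (−jX_C): Z₂ = −j4.107 Ω
Parallel: Z = Z₁Z₂/(Z₁+Z₂), |Z| = 4.132 Ω, ∠Z = -82.44°

4.132 Ω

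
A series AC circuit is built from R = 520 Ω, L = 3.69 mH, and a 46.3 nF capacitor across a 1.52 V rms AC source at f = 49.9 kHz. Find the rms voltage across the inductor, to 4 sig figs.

ω = 2πf = 313500 rad/s
X_L = ωL = 1157 Ω
X_C = 1/(ωC) = 68.89 Ω
Net reactance X = X_L − X_C = 1088 Ω
Z = 520.0 + j1088 Ω
|Z| = √(520.0² + 1088²) = 1206 Ω
I = V/|Z| = 1.260 mA
V_L = I·|Z_L| = 0.001260 × 1157 = 1.458 V

1.458 V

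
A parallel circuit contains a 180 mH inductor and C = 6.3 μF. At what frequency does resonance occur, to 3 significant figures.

149 Hz

ω₀ = 1/√(LC) = 1/√(0.18 × 6.3e-06) = 939.1 rad/s
f₀ = ω₀/(2π) = 149 Hz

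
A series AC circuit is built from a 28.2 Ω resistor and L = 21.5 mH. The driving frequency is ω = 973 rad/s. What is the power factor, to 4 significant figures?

0.8031

X_L = ωL = 20.92 Ω
Z = 28.20 + j20.92 Ω
|Z| = √(28.20² + 20.92²) = 35.11 Ω
∠Z = arctan(20.92/28.20) = 36.57°
cos φ = cos(36.57°) = 0.8031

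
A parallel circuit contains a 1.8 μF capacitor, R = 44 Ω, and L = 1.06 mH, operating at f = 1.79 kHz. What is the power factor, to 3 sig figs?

0.336

ω = 2πf = 11250 rad/s
X_L = ωL = 11.9 Ω
X_C = 1/(ωC) = 49.4 Ω
Parallel: admittances add. Y = 1/R + 1/(jωL) + jωC
Y = (0.0227 − j0.0636) S
|Y| = 0.0676 S → |Z| = 1/|Y| = 14.8 Ω, ∠Z = −∠Y = 70.3°
cos φ = cos(70.3°) = 0.336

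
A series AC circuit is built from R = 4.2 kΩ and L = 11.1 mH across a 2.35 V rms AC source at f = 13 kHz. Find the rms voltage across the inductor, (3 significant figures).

0.496 V

ω = 2πf = 81680 rad/s
X_L = ωL = 907 Ω
Z = 4200 + j907 Ω
|Z| = √(4200² + 907²) = 4300 Ω
I = V/|Z| = 547 μA
V_L = I·|Z_L| = 0.000547 × 907 = 0.496 V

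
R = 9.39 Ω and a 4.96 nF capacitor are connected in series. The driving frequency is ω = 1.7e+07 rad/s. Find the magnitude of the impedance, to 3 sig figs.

15.1 Ω

X_C = 1/(ωC) = 11.9 Ω
Z = 9.39 − j11.9 Ω
|Z| = √(9.39² + 11.9²) = 15.1 Ω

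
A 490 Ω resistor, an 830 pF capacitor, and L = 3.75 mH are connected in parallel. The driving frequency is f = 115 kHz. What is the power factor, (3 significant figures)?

0.994

ω = 2πf = 722600 rad/s
X_L = ωL = 2710 Ω
X_C = 1/(ωC) = 1670 Ω
Parallel: admittances add. Y = 1/R + 1/(jωL) + jωC
Y = (0.00204 + j0.000231) S
|Y| = 0.00205 S → |Z| = 1/|Y| = 487 Ω, ∠Z = −∠Y = -6.45°
cos φ = cos(-6.45°) = 0.994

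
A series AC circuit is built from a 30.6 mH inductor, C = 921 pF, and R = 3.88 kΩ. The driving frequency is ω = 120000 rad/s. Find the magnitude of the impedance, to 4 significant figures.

X_L = ωL = 3672 Ω
X_C = 1/(ωC) = 9048 Ω
Net reactance X = X_L − X_C = -5376 Ω
Z = 3880 − j5376 Ω
|Z| = √(3880² + 5376²) = 6630 Ω

6630 Ω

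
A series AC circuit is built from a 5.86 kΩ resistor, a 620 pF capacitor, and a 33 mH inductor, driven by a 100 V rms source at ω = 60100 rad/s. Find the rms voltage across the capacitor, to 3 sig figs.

X_L = ωL = 1980 Ω
X_C = 1/(ωC) = 26800 Ω
Net reactance X = X_L − X_C = -24900 Ω
Z = 5860 − j24900 Ω
|Z| = √(5860² + 24900²) = 25500 Ω
I = V/|Z| = 3.92 mA
V_C = I·|Z_C| = 0.00392 × 26800 = 105 V

105 V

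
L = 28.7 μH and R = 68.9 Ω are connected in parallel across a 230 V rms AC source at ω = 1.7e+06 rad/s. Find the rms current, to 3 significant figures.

5.78 A

X_L = ωL = 48.8 Ω
Parallel: admittances add. Y = 1/R + 1/(jωL)
Y = (0.0145 − j0.0205) S
|Y| = 0.0251 S → |Z| = 1/|Y| = 39.8 Ω, ∠Z = −∠Y = 54.7°
I = V/|Z| = 230/39.8 = 5.78 A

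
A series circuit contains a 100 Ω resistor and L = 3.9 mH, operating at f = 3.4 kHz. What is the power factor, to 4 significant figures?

0.7683

ω = 2πf = 21360 rad/s
X_L = ωL = 83.32 Ω
Z = 100.0 + j83.32 Ω
|Z| = √(100.0² + 83.32²) = 130.2 Ω
∠Z = arctan(83.32/100.0) = 39.80°
cos φ = cos(39.80°) = 0.7683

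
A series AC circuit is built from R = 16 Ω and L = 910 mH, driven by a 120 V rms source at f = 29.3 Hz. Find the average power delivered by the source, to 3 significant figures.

8.14 W

ω = 2πf = 184.1 rad/s
X_L = ωL = 168 Ω
Z = 16.0 + j168 Ω
|Z| = √(16.0² + 168²) = 168 Ω
∠Z = arctan(168/16.0) = 84.5°
I = V/|Z| = 713 mA
P = VI cos φ = 120 × 0.713 × cos(84.5°) = 8.14 W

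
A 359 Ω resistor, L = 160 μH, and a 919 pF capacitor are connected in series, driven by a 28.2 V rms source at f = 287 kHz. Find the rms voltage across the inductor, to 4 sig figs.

ω = 2πf = 1.803e+06 rad/s
X_L = ωL = 288.5 Ω
X_C = 1/(ωC) = 603.4 Ω
Net reactance X = X_L − X_C = -314.9 Ω
Z = 359.0 − j314.9 Ω
|Z| = √(359.0² + 314.9²) = 477.5 Ω
I = V/|Z| = 59.05 mA
V_L = I·|Z_L| = 0.05905 × 288.5 = 17.04 V

17.04 V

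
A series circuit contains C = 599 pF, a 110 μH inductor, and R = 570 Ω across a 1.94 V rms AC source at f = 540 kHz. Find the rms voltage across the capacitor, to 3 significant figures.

1.64 V

ω = 2πf = 3.393e+06 rad/s
X_L = ωL = 373 Ω
X_C = 1/(ωC) = 492 Ω
Net reactance X = X_L − X_C = -119 Ω
Z = 570 − j119 Ω
|Z| = √(570² + 119²) = 582 Ω
I = V/|Z| = 3.33 mA
V_C = I·|Z_C| = 0.00333 × 492 = 1.64 V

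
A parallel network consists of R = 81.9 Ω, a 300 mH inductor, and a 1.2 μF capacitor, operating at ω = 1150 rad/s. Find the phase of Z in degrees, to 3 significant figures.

7.09°

X_L = ωL = 345 Ω
X_C = 1/(ωC) = 725 Ω
Parallel: admittances add. Y = 1/R + 1/(jωL) + jωC
Y = (0.0122 − j0.00152) S
|Y| = 0.0123 S → |Z| = 1/|Y| = 81.3 Ω, ∠Z = −∠Y = 7.09°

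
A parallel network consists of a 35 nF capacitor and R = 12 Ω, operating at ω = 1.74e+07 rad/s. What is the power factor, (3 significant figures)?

X_C = 1/(ωC) = 1.64 Ω
Parallel: admittances add. Y = 1/R + jωC
Y = (0.0833 + j0.609) S
|Y| = 0.615 S → |Z| = 1/|Y| = 1.63 Ω, ∠Z = −∠Y = -82.2°
cos φ = cos(-82.2°) = 0.136

0.136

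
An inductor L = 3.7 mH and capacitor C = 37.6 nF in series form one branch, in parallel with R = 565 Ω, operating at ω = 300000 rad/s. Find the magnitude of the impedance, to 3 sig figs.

X_L = ωL = 1110 Ω
X_C = 1/(ωC) = 88.7 Ω
Branch 1: Z₁ = R = 565 Ω
Branch 2 (series LC): Z₂ = j(X_L − X_C) = j1020 Ω
Parallel: Z = Z₁Z₂/(Z₁+Z₂), |Z| = 494 Ω, ∠Z = 29.0°

494 Ω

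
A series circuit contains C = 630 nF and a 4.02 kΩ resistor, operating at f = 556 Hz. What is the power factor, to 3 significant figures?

ω = 2πf = 3493 rad/s
X_C = 1/(ωC) = 454 Ω
Z = 4020 − j454 Ω
|Z| = √(4020² + 454²) = 4050 Ω
∠Z = arctan(-454/4020) = -6.45°
cos φ = cos(-6.45°) = 0.994

0.994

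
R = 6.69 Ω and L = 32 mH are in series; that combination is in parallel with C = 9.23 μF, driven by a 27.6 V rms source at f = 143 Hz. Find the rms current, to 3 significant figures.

ω = 2πf = 898.5 rad/s
X_L = ωL = 28.8 Ω
X_C = 1/(ωC) = 121 Ω
Branch 1 (R+jX_L): Z₁ = 6.69 + j28.8 Ω, |Z₁| = 29.5 Ω
Branch 2 (−jX_C): Z₂ = −j121 Ω
Parallel: Z = Z₁Z₂/(Z₁+Z₂), |Z| = 38.7 Ω, ∠Z = 72.7°
I = V/|Z| = 27.6/38.7 = 714 mA

714 mA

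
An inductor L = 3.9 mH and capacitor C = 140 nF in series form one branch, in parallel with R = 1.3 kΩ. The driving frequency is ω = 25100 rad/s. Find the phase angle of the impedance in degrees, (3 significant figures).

X_L = ωL = 97.9 Ω
X_C = 1/(ωC) = 285 Ω
Branch 1: Z₁ = R = 1300 Ω
Branch 2 (series LC): Z₂ = j(X_L − X_C) = −j187 Ω
Parallel: Z = Z₁Z₂/(Z₁+Z₂), |Z| = 185 Ω, ∠Z = -81.8°

-81.8°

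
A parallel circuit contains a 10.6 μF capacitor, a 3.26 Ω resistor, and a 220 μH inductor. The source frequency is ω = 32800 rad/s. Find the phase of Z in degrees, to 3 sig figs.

X_L = ωL = 7.22 Ω
X_C = 1/(ωC) = 2.88 Ω
Parallel: admittances add. Y = 1/R + 1/(jωL) + jωC
Y = (0.307 + j0.209) S
|Y| = 0.371 S → |Z| = 1/|Y| = 2.69 Ω, ∠Z = −∠Y = -34.3°

-34.3°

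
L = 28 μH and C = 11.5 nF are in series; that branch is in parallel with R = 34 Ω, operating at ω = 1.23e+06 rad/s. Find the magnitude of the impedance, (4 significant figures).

X_L = ωL = 34.44 Ω
X_C = 1/(ωC) = 70.70 Ω
Branch 1: Z₁ = R = 34.00 Ω
Branch 2 (series LC): Z₂ = j(X_L − X_C) = −j36.26 Ω
Parallel: Z = Z₁Z₂/(Z₁+Z₂), |Z| = 24.80 Ω, ∠Z = -43.16°

24.80 Ω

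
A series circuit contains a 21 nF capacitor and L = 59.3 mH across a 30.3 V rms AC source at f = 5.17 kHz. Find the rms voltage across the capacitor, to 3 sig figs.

ω = 2πf = 32480 rad/s
X_L = ωL = 1930 Ω
X_C = 1/(ωC) = 1470 Ω
Net reactance X = X_L − X_C = 460 Ω
Z = j460 Ω
|Z| = √(0² + 460²) = 460 Ω
I = V/|Z| = 65.8 mA
V_C = I·|Z_C| = 0.0658 × 1470 = 96.5 V

96.5 V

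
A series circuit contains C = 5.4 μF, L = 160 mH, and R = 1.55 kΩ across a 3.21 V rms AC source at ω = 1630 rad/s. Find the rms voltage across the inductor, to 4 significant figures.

X_L = ωL = 260.8 Ω
X_C = 1/(ωC) = 113.6 Ω
Net reactance X = X_L − X_C = 147.2 Ω
Z = 1550 + j147.2 Ω
|Z| = √(1550² + 147.2²) = 1557 Ω
I = V/|Z| = 2.062 mA
V_L = I·|Z_L| = 0.002062 × 260.8 = 0.5377 V

0.5377 V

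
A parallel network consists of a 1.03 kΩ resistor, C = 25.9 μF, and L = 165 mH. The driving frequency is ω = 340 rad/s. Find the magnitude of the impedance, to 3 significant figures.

110 Ω

X_L = ωL = 56.1 Ω
X_C = 1/(ωC) = 114 Ω
Parallel: admittances add. Y = 1/R + 1/(jωL) + jωC
Y = (0.000971 − j0.00902) S
|Y| = 0.00907 S → |Z| = 1/|Y| = 110 Ω, ∠Z = −∠Y = 83.9°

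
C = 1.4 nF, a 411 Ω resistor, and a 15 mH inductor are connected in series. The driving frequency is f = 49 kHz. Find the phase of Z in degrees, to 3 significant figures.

ω = 2πf = 307900 rad/s
X_L = ωL = 4620 Ω
X_C = 1/(ωC) = 2320 Ω
Net reactance X = X_L − X_C = 2300 Ω
Z = 411 + j2300 Ω
|Z| = √(411² + 2300²) = 2330 Ω
∠Z = arctan(2300/411) = 79.9°

79.9°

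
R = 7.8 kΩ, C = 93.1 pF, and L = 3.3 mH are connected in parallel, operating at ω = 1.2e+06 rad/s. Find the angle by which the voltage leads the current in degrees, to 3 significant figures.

X_L = ωL = 3960 Ω
X_C = 1/(ωC) = 8950 Ω
Parallel: admittances add. Y = 1/R + 1/(jωL) + jωC
Y = (0.000128 − j0.000141) S
|Y| = 0.000190 S → |Z| = 1/|Y| = 5250 Ω, ∠Z = −∠Y = 47.7°

47.7°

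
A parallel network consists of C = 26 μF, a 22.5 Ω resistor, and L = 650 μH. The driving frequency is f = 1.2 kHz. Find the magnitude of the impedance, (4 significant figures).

ω = 2πf = 7540 rad/s
X_L = ωL = 4.901 Ω
X_C = 1/(ωC) = 5.101 Ω
Parallel: admittances add. Y = 1/R + 1/(jωL) + jωC
Y = (0.04444 − j0.008009) S
|Y| = 0.04516 S → |Z| = 1/|Y| = 22.14 Ω, ∠Z = −∠Y = 10.22°

22.14 Ω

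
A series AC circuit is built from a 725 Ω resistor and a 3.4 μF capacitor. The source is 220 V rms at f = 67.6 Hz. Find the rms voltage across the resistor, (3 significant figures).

159 V

ω = 2πf = 424.7 rad/s
X_C = 1/(ωC) = 692 Ω
Z = 725 − j692 Ω
|Z| = √(725² + 692²) = 1000 Ω
I = V/|Z| = 219 mA
V_R = I·|Z_R| = 0.219 × 725 = 159 V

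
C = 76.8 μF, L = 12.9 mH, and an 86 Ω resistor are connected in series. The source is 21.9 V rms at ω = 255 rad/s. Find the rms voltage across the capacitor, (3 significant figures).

X_L = ωL = 3.29 Ω
X_C = 1/(ωC) = 51.1 Ω
Net reactance X = X_L − X_C = -47.8 Ω
Z = 86.0 − j47.8 Ω
|Z| = √(86.0² + 47.8²) = 98.4 Ω
I = V/|Z| = 223 mA
V_C = I·|Z_C| = 0.223 × 51.1 = 11.4 V

11.4 V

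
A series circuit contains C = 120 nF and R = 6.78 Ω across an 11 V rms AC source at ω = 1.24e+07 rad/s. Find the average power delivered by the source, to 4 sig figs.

X_C = 1/(ωC) = 0.6720 Ω
Z = 6.780 − j0.6720 Ω
|Z| = √(6.780² + 0.6720²) = 6.813 Ω
∠Z = arctan(-0.6720/6.780) = -5.661°
I = V/|Z| = 1.615 A
P = VI cos φ = 11 × 1.615 × cos(-5.661°) = 17.67 W

17.67 W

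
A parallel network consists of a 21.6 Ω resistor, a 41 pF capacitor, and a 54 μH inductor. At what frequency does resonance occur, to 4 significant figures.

3.382 MHz

ω₀ = 1/√(LC) = 1/√(5.4e-05 × 4.1e-11) = 2.125e+07 rad/s
f₀ = ω₀/(2π) = 3.382 MHz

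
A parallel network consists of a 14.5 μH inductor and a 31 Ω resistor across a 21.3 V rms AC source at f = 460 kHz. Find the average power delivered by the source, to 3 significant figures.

ω = 2πf = 2.89e+06 rad/s
X_L = ωL = 41.9 Ω
Parallel: admittances add. Y = 1/R + 1/(jωL)
Y = (0.0323 − j0.0239) S
|Y| = 0.0401 S → |Z| = 1/|Y| = 24.9 Ω, ∠Z = −∠Y = 36.5°
I = V/|Z| = 855 mA
P = VI cos φ = 21.3 × 0.855 × cos(36.5°) = 14.6 W

14.6 W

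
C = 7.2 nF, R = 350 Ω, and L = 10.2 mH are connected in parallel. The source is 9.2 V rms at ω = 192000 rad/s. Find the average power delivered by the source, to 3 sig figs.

X_L = ωL = 1960 Ω
X_C = 1/(ωC) = 723 Ω
Parallel: admittances add. Y = 1/R + 1/(jωL) + jωC
Y = (0.00286 + j0.000872) S
|Y| = 0.00299 S → |Z| = 1/|Y| = 335 Ω, ∠Z = −∠Y = -17.0°
I = V/|Z| = 27.5 mA
P = VI cos φ = 9.2 × 0.0275 × cos(-17.0°) = 242 mW

242 mW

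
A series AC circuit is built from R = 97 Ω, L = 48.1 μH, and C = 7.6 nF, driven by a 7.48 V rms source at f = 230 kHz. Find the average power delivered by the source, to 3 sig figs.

550 mW

ω = 2πf = 1.445e+06 rad/s
X_L = ωL = 69.5 Ω
X_C = 1/(ωC) = 91.0 Ω
Net reactance X = X_L − X_C = -21.5 Ω
Z = 97.0 − j21.5 Ω
|Z| = √(97.0² + 21.5²) = 99.4 Ω
∠Z = arctan(-21.5/97.0) = -12.5°
I = V/|Z| = 75.3 mA
P = VI cos φ = 7.48 × 0.0753 × cos(-12.5°) = 550 mW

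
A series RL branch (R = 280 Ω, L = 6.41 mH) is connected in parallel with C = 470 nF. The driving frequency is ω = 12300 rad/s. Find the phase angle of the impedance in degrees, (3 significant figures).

-55.7°

X_L = ωL = 78.8 Ω
X_C = 1/(ωC) = 173 Ω
Branch 1 (R+jX_L): Z₁ = 280 + j78.8 Ω, |Z₁| = 291 Ω
Branch 2 (−jX_C): Z₂ = −j173 Ω
Parallel: Z = Z₁Z₂/(Z₁+Z₂), |Z| = 170 Ω, ∠Z = -55.7°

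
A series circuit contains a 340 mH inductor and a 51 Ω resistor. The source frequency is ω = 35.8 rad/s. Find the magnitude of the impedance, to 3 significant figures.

52.4 Ω

X_L = ωL = 12.2 Ω
Z = 51.0 + j12.2 Ω
|Z| = √(51.0² + 12.2²) = 52.4 Ω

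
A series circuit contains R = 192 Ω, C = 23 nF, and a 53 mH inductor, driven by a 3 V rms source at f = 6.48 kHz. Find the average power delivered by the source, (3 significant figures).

ω = 2πf = 40720 rad/s
X_L = ωL = 2160 Ω
X_C = 1/(ωC) = 1070 Ω
Net reactance X = X_L − X_C = 1090 Ω
Z = 192 + j1090 Ω
|Z| = √(192² + 1090²) = 1110 Ω
∠Z = arctan(1090/192) = 80.0°
I = V/|Z| = 2.71 mA
P = VI cos φ = 3 × 0.00271 × cos(80.0°) = 1.41 mW

1.41 mW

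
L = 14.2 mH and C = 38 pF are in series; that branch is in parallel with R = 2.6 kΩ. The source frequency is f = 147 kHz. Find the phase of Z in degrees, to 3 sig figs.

ω = 2πf = 923600 rad/s
X_L = ωL = 13100 Ω
X_C = 1/(ωC) = 28500 Ω
Branch 1: Z₁ = R = 2600 Ω
Branch 2 (series LC): Z₂ = j(X_L − X_C) = −j15400 Ω
Parallel: Z = Z₁Z₂/(Z₁+Z₂), |Z| = 2560 Ω, ∠Z = -9.60°

-9.60°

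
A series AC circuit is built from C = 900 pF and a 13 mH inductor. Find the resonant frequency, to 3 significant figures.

46.5 kHz

ω₀ = 1/√(LC) = 1/√(0.013 × 9e-10) = 292400 rad/s
f₀ = ω₀/(2π) = 46.5 kHz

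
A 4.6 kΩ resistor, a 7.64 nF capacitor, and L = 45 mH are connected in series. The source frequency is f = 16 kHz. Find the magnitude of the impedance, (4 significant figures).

ω = 2πf = 100500 rad/s
X_L = ωL = 4524 Ω
X_C = 1/(ωC) = 1302 Ω
Net reactance X = X_L − X_C = 3222 Ω
Z = 4600 + j3222 Ω
|Z| = √(4600² + 3222²) = 5616 Ω

5616 Ω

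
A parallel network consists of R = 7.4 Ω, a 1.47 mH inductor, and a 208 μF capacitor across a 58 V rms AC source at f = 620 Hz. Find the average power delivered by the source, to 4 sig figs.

ω = 2πf = 3896 rad/s
X_L = ωL = 5.726 Ω
X_C = 1/(ωC) = 1.234 Ω
Parallel: admittances add. Y = 1/R + 1/(jωL) + jωC
Y = (0.1351 + j0.6357) S
|Y| = 0.6499 S → |Z| = 1/|Y| = 1.539 Ω, ∠Z = −∠Y = -78.00°
I = V/|Z| = 37.69 A
P = VI cos φ = 58 × 37.69 × cos(-78.00°) = 454.6 W

454.6 W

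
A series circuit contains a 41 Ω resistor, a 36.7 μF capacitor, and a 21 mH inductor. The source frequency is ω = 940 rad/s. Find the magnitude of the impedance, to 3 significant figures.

X_L = ωL = 19.7 Ω
X_C = 1/(ωC) = 29.0 Ω
Net reactance X = X_L − X_C = -9.25 Ω
Z = 41.0 − j9.25 Ω
|Z| = √(41.0² + 9.25²) = 42.0 Ω

42.0 Ω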